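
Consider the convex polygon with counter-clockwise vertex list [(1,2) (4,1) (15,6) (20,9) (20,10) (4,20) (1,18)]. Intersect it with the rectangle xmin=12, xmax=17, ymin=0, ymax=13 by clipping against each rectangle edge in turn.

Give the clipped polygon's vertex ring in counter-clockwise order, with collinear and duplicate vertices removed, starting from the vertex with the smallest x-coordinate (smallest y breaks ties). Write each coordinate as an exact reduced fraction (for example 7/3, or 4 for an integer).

Clipped polygon: [(12,51/11) (15,6) (17,36/5) (17,95/8) (76/5,13) (12,13)]

1. After x ≥ 12: [(12,51/11) (15,6) (20,9) (20,10) (12,15)]
2. After x ≤ 17: [(12,51/11) (15,6) (17,36/5) (17,95/8) (12,15)]
3. After y ≥ 0: [(12,51/11) (15,6) (17,36/5) (17,95/8) (12,15)]
4. After y ≤ 13: [(12,13) (12,51/11) (15,6) (17,36/5) (17,95/8) (76/5,13)]
5. Canonical ring: [(12,51/11) (15,6) (17,36/5) (17,95/8) (76/5,13) (12,13)]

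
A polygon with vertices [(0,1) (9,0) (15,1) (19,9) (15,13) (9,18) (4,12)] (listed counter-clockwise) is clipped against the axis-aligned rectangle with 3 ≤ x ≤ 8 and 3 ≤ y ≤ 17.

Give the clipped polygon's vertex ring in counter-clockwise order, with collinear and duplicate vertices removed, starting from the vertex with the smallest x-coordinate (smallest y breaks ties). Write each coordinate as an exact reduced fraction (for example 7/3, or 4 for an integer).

Clipped polygon: [(3,3) (8,3) (8,84/5) (4,12) (3,37/4)]

1. After x ≥ 3: [(3,37/4) (3,2/3) (9,0) (15,1) (19,9) (15,13) (9,18) (4,12)]
2. After x ≤ 8: [(3,37/4) (3,2/3) (8,1/9) (8,84/5) (4,12)]
3. After y ≥ 3: [(3,37/4) (3,3) (8,3) (8,84/5) (4,12)]
4. After y ≤ 17: [(3,37/4) (3,3) (8,3) (8,84/5) (4,12)]
5. Canonical ring: [(3,3) (8,3) (8,84/5) (4,12) (3,37/4)]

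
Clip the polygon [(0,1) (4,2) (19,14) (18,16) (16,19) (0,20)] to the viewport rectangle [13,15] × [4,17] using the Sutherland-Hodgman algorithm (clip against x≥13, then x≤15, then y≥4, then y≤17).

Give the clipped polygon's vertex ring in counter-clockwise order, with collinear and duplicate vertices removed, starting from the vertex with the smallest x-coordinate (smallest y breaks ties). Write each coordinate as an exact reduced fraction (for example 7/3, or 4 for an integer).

1. After x ≥ 13: [(13,46/5) (19,14) (18,16) (16,19) (13,307/16)]
2. After x ≤ 15: [(13,46/5) (15,54/5) (15,305/16) (13,307/16)]
3. After y ≥ 4: [(13,46/5) (15,54/5) (15,305/16) (13,307/16)]
4. After y ≤ 17: [(13,17) (13,46/5) (15,54/5) (15,17)]
5. Canonical ring: [(13,46/5) (15,54/5) (15,17) (13,17)]

Clipped polygon: [(13,46/5) (15,54/5) (15,17) (13,17)]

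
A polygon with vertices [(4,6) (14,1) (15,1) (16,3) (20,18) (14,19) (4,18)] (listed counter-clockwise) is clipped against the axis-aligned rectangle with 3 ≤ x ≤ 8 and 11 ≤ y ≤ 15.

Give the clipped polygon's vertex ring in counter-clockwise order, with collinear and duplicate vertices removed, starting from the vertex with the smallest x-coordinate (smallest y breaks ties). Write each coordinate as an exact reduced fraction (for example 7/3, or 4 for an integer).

Clipped polygon: [(4,11) (8,11) (8,15) (4,15)]

1. After x ≥ 3: [(4,6) (14,1) (15,1) (16,3) (20,18) (14,19) (4,18)]
2. After x ≤ 8: [(4,6) (8,4) (8,92/5) (4,18)]
3. After y ≥ 11: [(4,11) (8,11) (8,92/5) (4,18)]
4. After y ≤ 15: [(4,15) (4,11) (8,11) (8,15)]
5. Canonical ring: [(4,11) (8,11) (8,15) (4,15)]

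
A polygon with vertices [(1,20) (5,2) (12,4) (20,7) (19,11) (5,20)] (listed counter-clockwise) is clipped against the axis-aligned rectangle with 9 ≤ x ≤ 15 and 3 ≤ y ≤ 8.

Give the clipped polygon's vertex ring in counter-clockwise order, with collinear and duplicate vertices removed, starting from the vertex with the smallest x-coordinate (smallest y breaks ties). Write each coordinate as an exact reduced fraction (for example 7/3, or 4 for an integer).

Clipped polygon: [(9,22/7) (12,4) (15,41/8) (15,8) (9,8)]

1. After x ≥ 9: [(9,22/7) (12,4) (20,7) (19,11) (9,122/7)]
2. After x ≤ 15: [(9,22/7) (12,4) (15,41/8) (15,95/7) (9,122/7)]
3. After y ≥ 3: [(9,22/7) (12,4) (15,41/8) (15,95/7) (9,122/7)]
4. After y ≤ 8: [(9,8) (9,22/7) (12,4) (15,41/8) (15,8)]
5. Canonical ring: [(9,22/7) (12,4) (15,41/8) (15,8) (9,8)]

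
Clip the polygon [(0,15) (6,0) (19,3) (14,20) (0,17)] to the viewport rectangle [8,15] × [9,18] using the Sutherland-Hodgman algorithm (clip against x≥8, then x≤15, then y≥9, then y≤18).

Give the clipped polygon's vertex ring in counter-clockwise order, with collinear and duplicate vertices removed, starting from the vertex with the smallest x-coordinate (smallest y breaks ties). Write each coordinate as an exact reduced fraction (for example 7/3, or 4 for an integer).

1. After x ≥ 8: [(8,6/13) (19,3) (14,20) (8,131/7)]
2. After x ≤ 15: [(8,6/13) (15,27/13) (15,83/5) (14,20) (8,131/7)]
3. After y ≥ 9: [(8,9) (15,9) (15,83/5) (14,20) (8,131/7)]
4. After y ≤ 18: [(8,18) (8,9) (15,9) (15,83/5) (248/17,18)]
5. Canonical ring: [(8,9) (15,9) (15,83/5) (248/17,18) (8,18)]

Clipped polygon: [(8,9) (15,9) (15,83/5) (248/17,18) (8,18)]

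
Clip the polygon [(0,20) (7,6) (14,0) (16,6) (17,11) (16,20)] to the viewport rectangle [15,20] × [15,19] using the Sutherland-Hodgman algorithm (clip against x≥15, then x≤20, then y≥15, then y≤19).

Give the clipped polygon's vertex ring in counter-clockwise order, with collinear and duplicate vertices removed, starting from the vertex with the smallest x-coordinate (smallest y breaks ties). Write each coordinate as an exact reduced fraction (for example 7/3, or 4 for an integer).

Clipped polygon: [(15,15) (149/9,15) (145/9,19) (15,19)]

1. After x ≥ 15: [(15,20) (15,3) (16,6) (17,11) (16,20)]
2. After x ≤ 20: [(15,20) (15,3) (16,6) (17,11) (16,20)]
3. After y ≥ 15: [(15,20) (15,15) (149/9,15) (16,20)]
4. After y ≤ 19: [(15,19) (15,15) (149/9,15) (145/9,19)]
5. Canonical ring: [(15,15) (149/9,15) (145/9,19) (15,19)]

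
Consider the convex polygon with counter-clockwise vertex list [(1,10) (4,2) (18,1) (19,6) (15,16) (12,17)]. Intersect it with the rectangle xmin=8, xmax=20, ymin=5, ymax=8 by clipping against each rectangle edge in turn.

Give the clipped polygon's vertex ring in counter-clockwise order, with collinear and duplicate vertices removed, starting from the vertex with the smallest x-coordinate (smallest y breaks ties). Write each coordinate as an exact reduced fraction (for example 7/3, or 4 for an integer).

Clipped polygon: [(8,5) (94/5,5) (19,6) (91/5,8) (8,8)]

1. After x ≥ 8: [(8,159/11) (8,12/7) (18,1) (19,6) (15,16) (12,17)]
2. After x ≤ 20: [(8,159/11) (8,12/7) (18,1) (19,6) (15,16) (12,17)]
3. After y ≥ 5: [(8,159/11) (8,5) (94/5,5) (19,6) (15,16) (12,17)]
4. After y ≤ 8: [(8,8) (8,5) (94/5,5) (19,6) (91/5,8)]
5. Canonical ring: [(8,5) (94/5,5) (19,6) (91/5,8) (8,8)]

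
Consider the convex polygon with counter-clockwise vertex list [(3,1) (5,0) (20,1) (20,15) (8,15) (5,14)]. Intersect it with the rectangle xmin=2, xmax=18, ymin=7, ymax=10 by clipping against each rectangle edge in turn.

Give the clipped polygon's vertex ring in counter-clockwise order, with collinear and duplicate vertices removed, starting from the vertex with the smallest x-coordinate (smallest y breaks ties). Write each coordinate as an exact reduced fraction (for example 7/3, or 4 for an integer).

1. After x ≥ 2: [(3,1) (5,0) (20,1) (20,15) (8,15) (5,14)]
2. After x ≤ 18: [(3,1) (5,0) (18,13/15) (18,15) (8,15) (5,14)]
3. After y ≥ 7: [(51/13,7) (18,7) (18,15) (8,15) (5,14)]
4. After y ≤ 10: [(57/13,10) (51/13,7) (18,7) (18,10)]
5. Canonical ring: [(51/13,7) (18,7) (18,10) (57/13,10)]

Clipped polygon: [(51/13,7) (18,7) (18,10) (57/13,10)]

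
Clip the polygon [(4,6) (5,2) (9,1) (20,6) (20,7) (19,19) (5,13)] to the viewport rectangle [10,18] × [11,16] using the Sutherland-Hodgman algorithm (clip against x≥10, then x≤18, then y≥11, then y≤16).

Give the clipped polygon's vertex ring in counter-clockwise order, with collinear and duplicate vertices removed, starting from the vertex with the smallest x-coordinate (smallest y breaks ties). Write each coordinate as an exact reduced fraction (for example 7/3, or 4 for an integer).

1. After x ≥ 10: [(10,16/11) (20,6) (20,7) (19,19) (10,106/7)]
2. After x ≤ 18: [(10,16/11) (18,56/11) (18,130/7) (10,106/7)]
3. After y ≥ 11: [(10,11) (18,11) (18,130/7) (10,106/7)]
4. After y ≤ 16: [(10,11) (18,11) (18,16) (12,16) (10,106/7)]
5. Canonical ring: [(10,11) (18,11) (18,16) (12,16) (10,106/7)]

Clipped polygon: [(10,11) (18,11) (18,16) (12,16) (10,106/7)]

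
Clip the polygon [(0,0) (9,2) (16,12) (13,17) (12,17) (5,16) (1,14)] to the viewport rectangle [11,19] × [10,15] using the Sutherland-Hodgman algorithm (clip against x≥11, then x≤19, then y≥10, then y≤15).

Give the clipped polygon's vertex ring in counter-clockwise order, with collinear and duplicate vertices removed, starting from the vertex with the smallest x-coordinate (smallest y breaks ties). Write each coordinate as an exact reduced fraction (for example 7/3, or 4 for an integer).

1. After x ≥ 11: [(11,34/7) (16,12) (13,17) (12,17) (11,118/7)]
2. After x ≤ 19: [(11,34/7) (16,12) (13,17) (12,17) (11,118/7)]
3. After y ≥ 10: [(11,10) (73/5,10) (16,12) (13,17) (12,17) (11,118/7)]
4. After y ≤ 15: [(11,15) (11,10) (73/5,10) (16,12) (71/5,15)]
5. Canonical ring: [(11,10) (73/5,10) (16,12) (71/5,15) (11,15)]

Clipped polygon: [(11,10) (73/5,10) (16,12) (71/5,15) (11,15)]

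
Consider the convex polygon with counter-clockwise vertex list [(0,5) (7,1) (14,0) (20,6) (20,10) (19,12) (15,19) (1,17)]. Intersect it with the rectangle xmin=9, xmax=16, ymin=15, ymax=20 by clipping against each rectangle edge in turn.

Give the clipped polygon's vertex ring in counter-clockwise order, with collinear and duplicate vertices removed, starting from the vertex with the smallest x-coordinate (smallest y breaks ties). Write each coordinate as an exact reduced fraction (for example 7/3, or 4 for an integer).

1. After x ≥ 9: [(9,5/7) (14,0) (20,6) (20,10) (19,12) (15,19) (9,127/7)]
2. After x ≤ 16: [(9,5/7) (14,0) (16,2) (16,69/4) (15,19) (9,127/7)]
3. After y ≥ 15: [(9,15) (16,15) (16,69/4) (15,19) (9,127/7)]
4. After y ≤ 20: [(9,15) (16,15) (16,69/4) (15,19) (9,127/7)]
5. Canonical ring: [(9,15) (16,15) (16,69/4) (15,19) (9,127/7)]

Clipped polygon: [(9,15) (16,15) (16,69/4) (15,19) (9,127/7)]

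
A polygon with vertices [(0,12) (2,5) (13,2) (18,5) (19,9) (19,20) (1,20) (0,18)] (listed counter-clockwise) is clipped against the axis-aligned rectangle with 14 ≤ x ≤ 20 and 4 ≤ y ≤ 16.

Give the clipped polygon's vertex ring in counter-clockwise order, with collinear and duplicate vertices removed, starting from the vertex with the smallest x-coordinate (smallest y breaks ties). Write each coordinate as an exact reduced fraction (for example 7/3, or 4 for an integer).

1. After x ≥ 14: [(14,13/5) (18,5) (19,9) (19,20) (14,20)]
2. After x ≤ 20: [(14,13/5) (18,5) (19,9) (19,20) (14,20)]
3. After y ≥ 4: [(14,4) (49/3,4) (18,5) (19,9) (19,20) (14,20)]
4. After y ≤ 16: [(14,16) (14,4) (49/3,4) (18,5) (19,9) (19,16)]
5. Canonical ring: [(14,4) (49/3,4) (18,5) (19,9) (19,16) (14,16)]

Clipped polygon: [(14,4) (49/3,4) (18,5) (19,9) (19,16) (14,16)]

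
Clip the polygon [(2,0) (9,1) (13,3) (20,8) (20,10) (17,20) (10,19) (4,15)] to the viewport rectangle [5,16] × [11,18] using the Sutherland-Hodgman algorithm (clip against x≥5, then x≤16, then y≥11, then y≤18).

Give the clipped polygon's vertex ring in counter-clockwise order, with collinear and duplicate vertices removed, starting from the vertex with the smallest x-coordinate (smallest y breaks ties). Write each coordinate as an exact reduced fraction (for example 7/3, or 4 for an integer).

Clipped polygon: [(5,11) (16,11) (16,18) (17/2,18) (5,47/3)]

1. After x ≥ 5: [(5,3/7) (9,1) (13,3) (20,8) (20,10) (17,20) (10,19) (5,47/3)]
2. After x ≤ 16: [(5,3/7) (9,1) (13,3) (16,36/7) (16,139/7) (10,19) (5,47/3)]
3. After y ≥ 11: [(5,11) (16,11) (16,139/7) (10,19) (5,47/3)]
4. After y ≤ 18: [(5,11) (16,11) (16,18) (17/2,18) (5,47/3)]
5. Canonical ring: [(5,11) (16,11) (16,18) (17/2,18) (5,47/3)]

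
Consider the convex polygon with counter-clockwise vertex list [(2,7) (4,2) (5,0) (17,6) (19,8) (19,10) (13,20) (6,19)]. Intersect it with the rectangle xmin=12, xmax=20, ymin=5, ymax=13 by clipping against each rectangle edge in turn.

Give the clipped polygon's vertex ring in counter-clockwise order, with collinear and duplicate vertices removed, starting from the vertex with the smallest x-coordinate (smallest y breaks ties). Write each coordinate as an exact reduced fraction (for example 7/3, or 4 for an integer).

Clipped polygon: [(12,5) (15,5) (17,6) (19,8) (19,10) (86/5,13) (12,13)]

1. After x ≥ 12: [(12,7/2) (17,6) (19,8) (19,10) (13,20) (12,139/7)]
2. After x ≤ 20: [(12,7/2) (17,6) (19,8) (19,10) (13,20) (12,139/7)]
3. After y ≥ 5: [(12,5) (15,5) (17,6) (19,8) (19,10) (13,20) (12,139/7)]
4. After y ≤ 13: [(12,13) (12,5) (15,5) (17,6) (19,8) (19,10) (86/5,13)]
5. Canonical ring: [(12,5) (15,5) (17,6) (19,8) (19,10) (86/5,13) (12,13)]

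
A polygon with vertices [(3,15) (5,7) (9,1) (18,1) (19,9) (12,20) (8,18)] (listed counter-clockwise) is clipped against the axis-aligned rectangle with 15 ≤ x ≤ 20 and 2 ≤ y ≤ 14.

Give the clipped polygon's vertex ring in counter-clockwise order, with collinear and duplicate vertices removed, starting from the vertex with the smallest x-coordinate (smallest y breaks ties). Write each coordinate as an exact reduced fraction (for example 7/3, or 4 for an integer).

Clipped polygon: [(15,2) (145/8,2) (19,9) (174/11,14) (15,14)]

1. After x ≥ 15: [(15,1) (18,1) (19,9) (15,107/7)]
2. After x ≤ 20: [(15,1) (18,1) (19,9) (15,107/7)]
3. After y ≥ 2: [(15,2) (145/8,2) (19,9) (15,107/7)]
4. After y ≤ 14: [(15,14) (15,2) (145/8,2) (19,9) (174/11,14)]
5. Canonical ring: [(15,2) (145/8,2) (19,9) (174/11,14) (15,14)]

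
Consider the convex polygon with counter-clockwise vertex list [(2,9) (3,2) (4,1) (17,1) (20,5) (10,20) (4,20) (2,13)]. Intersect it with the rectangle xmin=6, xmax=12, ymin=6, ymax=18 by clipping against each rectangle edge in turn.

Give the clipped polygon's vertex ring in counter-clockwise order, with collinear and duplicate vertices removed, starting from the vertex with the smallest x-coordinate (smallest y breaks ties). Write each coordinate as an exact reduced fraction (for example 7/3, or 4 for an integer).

Clipped polygon: [(6,6) (12,6) (12,17) (34/3,18) (6,18)]

1. After x ≥ 6: [(6,1) (17,1) (20,5) (10,20) (6,20)]
2. After x ≤ 12: [(6,1) (12,1) (12,17) (10,20) (6,20)]
3. After y ≥ 6: [(6,6) (12,6) (12,17) (10,20) (6,20)]
4. After y ≤ 18: [(6,18) (6,6) (12,6) (12,17) (34/3,18)]
5. Canonical ring: [(6,6) (12,6) (12,17) (34/3,18) (6,18)]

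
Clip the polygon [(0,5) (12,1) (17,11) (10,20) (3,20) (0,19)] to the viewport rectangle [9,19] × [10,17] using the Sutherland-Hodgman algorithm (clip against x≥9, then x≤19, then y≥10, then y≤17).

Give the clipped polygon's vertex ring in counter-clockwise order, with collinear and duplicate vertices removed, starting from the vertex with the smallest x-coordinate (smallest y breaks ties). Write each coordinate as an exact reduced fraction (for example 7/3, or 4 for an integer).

1. After x ≥ 9: [(9,2) (12,1) (17,11) (10,20) (9,20)]
2. After x ≤ 19: [(9,2) (12,1) (17,11) (10,20) (9,20)]
3. After y ≥ 10: [(9,10) (33/2,10) (17,11) (10,20) (9,20)]
4. After y ≤ 17: [(9,17) (9,10) (33/2,10) (17,11) (37/3,17)]
5. Canonical ring: [(9,10) (33/2,10) (17,11) (37/3,17) (9,17)]

Clipped polygon: [(9,10) (33/2,10) (17,11) (37/3,17) (9,17)]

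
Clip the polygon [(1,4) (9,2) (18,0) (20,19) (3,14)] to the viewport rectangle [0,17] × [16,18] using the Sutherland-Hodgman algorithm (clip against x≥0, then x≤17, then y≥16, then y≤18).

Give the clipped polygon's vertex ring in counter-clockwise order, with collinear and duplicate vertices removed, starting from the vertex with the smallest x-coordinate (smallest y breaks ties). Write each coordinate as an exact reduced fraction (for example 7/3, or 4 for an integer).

Clipped polygon: [(49/5,16) (17,16) (17,18) (83/5,18)]

1. After x ≥ 0: [(1,4) (9,2) (18,0) (20,19) (3,14)]
2. After x ≤ 17: [(1,4) (9,2) (17,2/9) (17,308/17) (3,14)]
3. After y ≥ 16: [(17,16) (17,308/17) (49/5,16)]
4. After y ≤ 18: [(17,16) (17,18) (83/5,18) (49/5,16)]
5. Canonical ring: [(49/5,16) (17,16) (17,18) (83/5,18)]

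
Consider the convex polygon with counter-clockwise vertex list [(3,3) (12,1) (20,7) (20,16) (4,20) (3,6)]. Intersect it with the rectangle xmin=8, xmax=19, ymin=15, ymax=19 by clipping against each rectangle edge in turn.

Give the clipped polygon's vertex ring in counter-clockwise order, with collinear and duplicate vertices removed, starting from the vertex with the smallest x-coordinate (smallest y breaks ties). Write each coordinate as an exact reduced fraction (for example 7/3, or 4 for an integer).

1. After x ≥ 8: [(8,17/9) (12,1) (20,7) (20,16) (8,19)]
2. After x ≤ 19: [(8,17/9) (12,1) (19,25/4) (19,65/4) (8,19)]
3. After y ≥ 15: [(8,15) (19,15) (19,65/4) (8,19)]
4. After y ≤ 19: [(8,15) (19,15) (19,65/4) (8,19)]
5. Canonical ring: [(8,15) (19,15) (19,65/4) (8,19)]

Clipped polygon: [(8,15) (19,15) (19,65/4) (8,19)]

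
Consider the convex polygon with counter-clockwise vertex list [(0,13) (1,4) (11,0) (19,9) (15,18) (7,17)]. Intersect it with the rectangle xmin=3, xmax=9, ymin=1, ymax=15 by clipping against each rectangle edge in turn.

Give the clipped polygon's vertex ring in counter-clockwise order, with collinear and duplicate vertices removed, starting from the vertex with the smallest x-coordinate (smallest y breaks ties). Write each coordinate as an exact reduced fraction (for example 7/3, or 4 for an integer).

1. After x ≥ 3: [(3,103/7) (3,16/5) (11,0) (19,9) (15,18) (7,17)]
2. After x ≤ 9: [(3,103/7) (3,16/5) (9,4/5) (9,69/4) (7,17)]
3. After y ≥ 1: [(3,103/7) (3,16/5) (17/2,1) (9,1) (9,69/4) (7,17)]
4. After y ≤ 15: [(7/2,15) (3,103/7) (3,16/5) (17/2,1) (9,1) (9,15)]
5. Canonical ring: [(3,16/5) (17/2,1) (9,1) (9,15) (7/2,15) (3,103/7)]

Clipped polygon: [(3,16/5) (17/2,1) (9,1) (9,15) (7/2,15) (3,103/7)]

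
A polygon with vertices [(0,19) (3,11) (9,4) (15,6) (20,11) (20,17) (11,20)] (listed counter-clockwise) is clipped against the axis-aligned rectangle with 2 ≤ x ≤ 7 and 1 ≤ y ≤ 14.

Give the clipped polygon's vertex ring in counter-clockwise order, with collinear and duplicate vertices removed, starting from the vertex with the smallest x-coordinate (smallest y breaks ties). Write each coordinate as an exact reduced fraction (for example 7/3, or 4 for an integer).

1. After x ≥ 2: [(2,211/11) (2,41/3) (3,11) (9,4) (15,6) (20,11) (20,17) (11,20)]
2. After x ≤ 7: [(7,216/11) (2,211/11) (2,41/3) (3,11) (7,19/3)]
3. After y ≥ 1: [(7,216/11) (2,211/11) (2,41/3) (3,11) (7,19/3)]
4. After y ≤ 14: [(7,14) (2,14) (2,41/3) (3,11) (7,19/3)]
5. Canonical ring: [(2,41/3) (3,11) (7,19/3) (7,14) (2,14)]

Clipped polygon: [(2,41/3) (3,11) (7,19/3) (7,14) (2,14)]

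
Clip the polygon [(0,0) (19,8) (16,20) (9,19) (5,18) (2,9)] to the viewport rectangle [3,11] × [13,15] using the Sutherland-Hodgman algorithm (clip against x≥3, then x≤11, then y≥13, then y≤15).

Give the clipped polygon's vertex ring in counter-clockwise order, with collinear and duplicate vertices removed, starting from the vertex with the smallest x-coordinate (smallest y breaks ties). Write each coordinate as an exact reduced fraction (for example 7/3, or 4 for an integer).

1. After x ≥ 3: [(3,24/19) (19,8) (16,20) (9,19) (5,18) (3,12)]
2. After x ≤ 11: [(3,24/19) (11,88/19) (11,135/7) (9,19) (5,18) (3,12)]
3. After y ≥ 13: [(11,13) (11,135/7) (9,19) (5,18) (10/3,13)]
4. After y ≤ 15: [(11,13) (11,15) (4,15) (10/3,13)]
5. Canonical ring: [(10/3,13) (11,13) (11,15) (4,15)]

Clipped polygon: [(10/3,13) (11,13) (11,15) (4,15)]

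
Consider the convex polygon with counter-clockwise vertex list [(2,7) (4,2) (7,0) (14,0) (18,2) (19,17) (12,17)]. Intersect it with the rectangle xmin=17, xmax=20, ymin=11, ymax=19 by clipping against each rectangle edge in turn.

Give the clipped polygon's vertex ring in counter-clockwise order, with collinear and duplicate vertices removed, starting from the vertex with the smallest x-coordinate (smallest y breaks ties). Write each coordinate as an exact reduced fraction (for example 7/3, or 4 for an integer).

1. After x ≥ 17: [(17,3/2) (18,2) (19,17) (17,17)]
2. After x ≤ 20: [(17,3/2) (18,2) (19,17) (17,17)]
3. After y ≥ 11: [(17,11) (93/5,11) (19,17) (17,17)]
4. After y ≤ 19: [(17,11) (93/5,11) (19,17) (17,17)]
5. Canonical ring: [(17,11) (93/5,11) (19,17) (17,17)]

Clipped polygon: [(17,11) (93/5,11) (19,17) (17,17)]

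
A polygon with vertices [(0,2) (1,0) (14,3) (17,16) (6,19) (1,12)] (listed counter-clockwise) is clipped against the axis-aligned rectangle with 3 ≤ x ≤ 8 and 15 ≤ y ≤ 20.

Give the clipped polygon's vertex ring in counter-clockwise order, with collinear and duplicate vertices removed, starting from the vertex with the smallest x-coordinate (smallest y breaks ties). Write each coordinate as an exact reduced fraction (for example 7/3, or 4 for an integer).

Clipped polygon: [(22/7,15) (8,15) (8,203/11) (6,19)]

1. After x ≥ 3: [(3,6/13) (14,3) (17,16) (6,19) (3,74/5)]
2. After x ≤ 8: [(3,6/13) (8,21/13) (8,203/11) (6,19) (3,74/5)]
3. After y ≥ 15: [(8,15) (8,203/11) (6,19) (22/7,15)]
4. After y ≤ 20: [(8,15) (8,203/11) (6,19) (22/7,15)]
5. Canonical ring: [(22/7,15) (8,15) (8,203/11) (6,19)]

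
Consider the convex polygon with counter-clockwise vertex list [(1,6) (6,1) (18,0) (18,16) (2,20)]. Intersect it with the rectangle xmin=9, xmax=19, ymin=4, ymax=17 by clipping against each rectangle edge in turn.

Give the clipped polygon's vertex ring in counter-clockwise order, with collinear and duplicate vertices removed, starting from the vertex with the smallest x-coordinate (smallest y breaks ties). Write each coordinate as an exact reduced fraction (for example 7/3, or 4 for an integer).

Clipped polygon: [(9,4) (18,4) (18,16) (14,17) (9,17)]

1. After x ≥ 9: [(9,3/4) (18,0) (18,16) (9,73/4)]
2. After x ≤ 19: [(9,3/4) (18,0) (18,16) (9,73/4)]
3. After y ≥ 4: [(9,4) (18,4) (18,16) (9,73/4)]
4. After y ≤ 17: [(9,17) (9,4) (18,4) (18,16) (14,17)]
5. Canonical ring: [(9,4) (18,4) (18,16) (14,17) (9,17)]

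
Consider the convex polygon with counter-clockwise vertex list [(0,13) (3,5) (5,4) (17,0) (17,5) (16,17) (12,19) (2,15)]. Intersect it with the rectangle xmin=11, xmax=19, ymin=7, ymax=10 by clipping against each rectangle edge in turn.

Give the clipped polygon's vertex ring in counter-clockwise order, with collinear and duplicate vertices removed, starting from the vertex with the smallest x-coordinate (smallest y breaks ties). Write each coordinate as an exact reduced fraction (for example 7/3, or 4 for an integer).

1. After x ≥ 11: [(11,2) (17,0) (17,5) (16,17) (12,19) (11,93/5)]
2. After x ≤ 19: [(11,2) (17,0) (17,5) (16,17) (12,19) (11,93/5)]
3. After y ≥ 7: [(11,7) (101/6,7) (16,17) (12,19) (11,93/5)]
4. After y ≤ 10: [(11,10) (11,7) (101/6,7) (199/12,10)]
5. Canonical ring: [(11,7) (101/6,7) (199/12,10) (11,10)]

Clipped polygon: [(11,7) (101/6,7) (199/12,10) (11,10)]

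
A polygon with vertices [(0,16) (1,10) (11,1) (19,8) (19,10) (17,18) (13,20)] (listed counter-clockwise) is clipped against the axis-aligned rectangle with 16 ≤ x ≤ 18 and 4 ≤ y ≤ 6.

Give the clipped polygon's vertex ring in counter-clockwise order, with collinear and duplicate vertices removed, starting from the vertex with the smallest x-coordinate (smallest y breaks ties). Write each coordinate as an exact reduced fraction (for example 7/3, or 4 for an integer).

1. After x ≥ 16: [(16,43/8) (19,8) (19,10) (17,18) (16,37/2)]
2. After x ≤ 18: [(16,43/8) (18,57/8) (18,14) (17,18) (16,37/2)]
3. After y ≥ 4: [(16,43/8) (18,57/8) (18,14) (17,18) (16,37/2)]
4. After y ≤ 6: [(16,6) (16,43/8) (117/7,6)]
5. Canonical ring: [(16,43/8) (117/7,6) (16,6)]

Clipped polygon: [(16,43/8) (117/7,6) (16,6)]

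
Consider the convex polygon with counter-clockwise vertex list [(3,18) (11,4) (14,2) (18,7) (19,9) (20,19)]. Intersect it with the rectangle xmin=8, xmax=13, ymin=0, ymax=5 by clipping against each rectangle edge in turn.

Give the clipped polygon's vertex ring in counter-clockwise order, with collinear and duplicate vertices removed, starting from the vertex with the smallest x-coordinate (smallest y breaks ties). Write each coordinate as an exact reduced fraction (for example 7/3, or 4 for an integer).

1. After x ≥ 8: [(8,311/17) (8,37/4) (11,4) (14,2) (18,7) (19,9) (20,19)]
2. After x ≤ 13: [(13,316/17) (8,311/17) (8,37/4) (11,4) (13,8/3)]
3. After y ≥ 0: [(13,316/17) (8,311/17) (8,37/4) (11,4) (13,8/3)]
4. After y ≤ 5: [(13,5) (73/7,5) (11,4) (13,8/3)]
5. Canonical ring: [(73/7,5) (11,4) (13,8/3) (13,5)]

Clipped polygon: [(73/7,5) (11,4) (13,8/3) (13,5)]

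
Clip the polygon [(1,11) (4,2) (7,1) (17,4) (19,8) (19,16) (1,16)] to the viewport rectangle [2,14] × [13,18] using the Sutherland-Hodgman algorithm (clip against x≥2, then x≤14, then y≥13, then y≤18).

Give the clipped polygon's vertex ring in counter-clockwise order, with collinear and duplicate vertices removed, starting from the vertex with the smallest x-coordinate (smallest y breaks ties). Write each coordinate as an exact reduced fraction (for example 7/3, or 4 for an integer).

1. After x ≥ 2: [(2,8) (4,2) (7,1) (17,4) (19,8) (19,16) (2,16)]
2. After x ≤ 14: [(2,8) (4,2) (7,1) (14,31/10) (14,16) (2,16)]
3. After y ≥ 13: [(2,13) (14,13) (14,16) (2,16)]
4. After y ≤ 18: [(2,13) (14,13) (14,16) (2,16)]
5. Canonical ring: [(2,13) (14,13) (14,16) (2,16)]

Clipped polygon: [(2,13) (14,13) (14,16) (2,16)]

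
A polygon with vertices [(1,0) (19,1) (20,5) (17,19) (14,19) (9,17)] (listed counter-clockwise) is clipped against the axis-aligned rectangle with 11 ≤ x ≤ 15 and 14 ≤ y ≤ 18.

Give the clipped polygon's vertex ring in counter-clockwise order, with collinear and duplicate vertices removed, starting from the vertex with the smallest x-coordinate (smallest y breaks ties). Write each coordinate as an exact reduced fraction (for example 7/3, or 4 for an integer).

Clipped polygon: [(11,14) (15,14) (15,18) (23/2,18) (11,89/5)]

1. After x ≥ 11: [(11,5/9) (19,1) (20,5) (17,19) (14,19) (11,89/5)]
2. After x ≤ 15: [(11,5/9) (15,7/9) (15,19) (14,19) (11,89/5)]
3. After y ≥ 14: [(11,14) (15,14) (15,19) (14,19) (11,89/5)]
4. After y ≤ 18: [(11,14) (15,14) (15,18) (23/2,18) (11,89/5)]
5. Canonical ring: [(11,14) (15,14) (15,18) (23/2,18) (11,89/5)]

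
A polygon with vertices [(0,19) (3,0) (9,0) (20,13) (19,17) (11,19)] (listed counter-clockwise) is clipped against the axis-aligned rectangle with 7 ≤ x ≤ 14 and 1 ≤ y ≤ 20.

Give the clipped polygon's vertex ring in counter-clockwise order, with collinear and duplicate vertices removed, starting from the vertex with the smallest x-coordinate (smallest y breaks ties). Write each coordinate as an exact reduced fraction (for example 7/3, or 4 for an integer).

Clipped polygon: [(7,1) (128/13,1) (14,65/11) (14,73/4) (11,19) (7,19)]

1. After x ≥ 7: [(7,19) (7,0) (9,0) (20,13) (19,17) (11,19)]
2. After x ≤ 14: [(7,19) (7,0) (9,0) (14,65/11) (14,73/4) (11,19)]
3. After y ≥ 1: [(7,19) (7,1) (128/13,1) (14,65/11) (14,73/4) (11,19)]
4. After y ≤ 20: [(7,19) (7,1) (128/13,1) (14,65/11) (14,73/4) (11,19)]
5. Canonical ring: [(7,1) (128/13,1) (14,65/11) (14,73/4) (11,19) (7,19)]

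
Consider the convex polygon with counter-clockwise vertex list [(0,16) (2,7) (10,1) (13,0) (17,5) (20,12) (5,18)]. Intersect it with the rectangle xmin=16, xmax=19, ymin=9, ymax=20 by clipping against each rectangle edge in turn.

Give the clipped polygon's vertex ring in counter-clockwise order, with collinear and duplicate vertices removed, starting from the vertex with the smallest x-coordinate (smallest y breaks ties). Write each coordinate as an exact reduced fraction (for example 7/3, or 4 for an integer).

Clipped polygon: [(16,9) (131/7,9) (19,29/3) (19,62/5) (16,68/5)]

1. After x ≥ 16: [(16,15/4) (17,5) (20,12) (16,68/5)]
2. After x ≤ 19: [(16,15/4) (17,5) (19,29/3) (19,62/5) (16,68/5)]
3. After y ≥ 9: [(16,9) (131/7,9) (19,29/3) (19,62/5) (16,68/5)]
4. After y ≤ 20: [(16,9) (131/7,9) (19,29/3) (19,62/5) (16,68/5)]
5. Canonical ring: [(16,9) (131/7,9) (19,29/3) (19,62/5) (16,68/5)]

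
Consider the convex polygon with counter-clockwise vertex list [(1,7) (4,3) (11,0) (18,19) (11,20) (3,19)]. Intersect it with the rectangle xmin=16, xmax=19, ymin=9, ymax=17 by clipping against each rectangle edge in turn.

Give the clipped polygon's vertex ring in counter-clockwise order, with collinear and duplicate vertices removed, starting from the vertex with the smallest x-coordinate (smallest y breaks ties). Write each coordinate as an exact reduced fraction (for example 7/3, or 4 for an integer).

1. After x ≥ 16: [(16,95/7) (18,19) (16,135/7)]
2. After x ≤ 19: [(16,95/7) (18,19) (16,135/7)]
3. After y ≥ 9: [(16,95/7) (18,19) (16,135/7)]
4. After y ≤ 17: [(16,17) (16,95/7) (328/19,17)]
5. Canonical ring: [(16,95/7) (328/19,17) (16,17)]

Clipped polygon: [(16,95/7) (328/19,17) (16,17)]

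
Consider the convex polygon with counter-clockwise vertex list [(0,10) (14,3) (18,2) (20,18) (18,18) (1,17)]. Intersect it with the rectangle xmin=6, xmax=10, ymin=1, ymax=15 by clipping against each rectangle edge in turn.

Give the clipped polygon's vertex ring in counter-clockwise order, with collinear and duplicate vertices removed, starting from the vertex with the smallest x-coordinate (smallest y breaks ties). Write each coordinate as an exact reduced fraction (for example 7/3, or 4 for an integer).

Clipped polygon: [(6,7) (10,5) (10,15) (6,15)]

1. After x ≥ 6: [(6,7) (14,3) (18,2) (20,18) (18,18) (6,294/17)]
2. After x ≤ 10: [(6,7) (10,5) (10,298/17) (6,294/17)]
3. After y ≥ 1: [(6,7) (10,5) (10,298/17) (6,294/17)]
4. After y ≤ 15: [(6,15) (6,7) (10,5) (10,15)]
5. Canonical ring: [(6,7) (10,5) (10,15) (6,15)]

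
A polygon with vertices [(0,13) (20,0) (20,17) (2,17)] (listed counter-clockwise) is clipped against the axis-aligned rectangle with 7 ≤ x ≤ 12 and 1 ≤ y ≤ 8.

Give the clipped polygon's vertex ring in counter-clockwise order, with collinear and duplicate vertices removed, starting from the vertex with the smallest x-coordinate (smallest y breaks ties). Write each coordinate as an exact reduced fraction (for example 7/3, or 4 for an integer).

Clipped polygon: [(100/13,8) (12,26/5) (12,8)]

1. After x ≥ 7: [(7,169/20) (20,0) (20,17) (7,17)]
2. After x ≤ 12: [(7,169/20) (12,26/5) (12,17) (7,17)]
3. After y ≥ 1: [(7,169/20) (12,26/5) (12,17) (7,17)]
4. After y ≤ 8: [(100/13,8) (12,26/5) (12,8)]
5. Canonical ring: [(100/13,8) (12,26/5) (12,8)]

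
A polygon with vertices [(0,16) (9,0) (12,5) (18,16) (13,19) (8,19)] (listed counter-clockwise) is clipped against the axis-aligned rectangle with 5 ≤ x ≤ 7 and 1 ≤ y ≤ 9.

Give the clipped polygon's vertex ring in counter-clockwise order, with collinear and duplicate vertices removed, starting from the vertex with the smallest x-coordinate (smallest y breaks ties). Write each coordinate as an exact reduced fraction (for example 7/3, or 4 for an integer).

1. After x ≥ 5: [(5,143/8) (5,64/9) (9,0) (12,5) (18,16) (13,19) (8,19)]
2. After x ≤ 7: [(7,149/8) (5,143/8) (5,64/9) (7,32/9)]
3. After y ≥ 1: [(7,149/8) (5,143/8) (5,64/9) (7,32/9)]
4. After y ≤ 9: [(7,9) (5,9) (5,64/9) (7,32/9)]
5. Canonical ring: [(5,64/9) (7,32/9) (7,9) (5,9)]

Clipped polygon: [(5,64/9) (7,32/9) (7,9) (5,9)]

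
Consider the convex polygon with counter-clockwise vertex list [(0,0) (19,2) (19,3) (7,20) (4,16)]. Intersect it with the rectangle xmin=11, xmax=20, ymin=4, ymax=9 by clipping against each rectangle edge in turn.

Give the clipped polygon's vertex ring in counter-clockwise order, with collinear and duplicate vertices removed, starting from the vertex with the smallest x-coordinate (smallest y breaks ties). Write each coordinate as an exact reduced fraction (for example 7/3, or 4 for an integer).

1. After x ≥ 11: [(11,22/19) (19,2) (19,3) (11,43/3)]
2. After x ≤ 20: [(11,22/19) (19,2) (19,3) (11,43/3)]
3. After y ≥ 4: [(11,4) (311/17,4) (11,43/3)]
4. After y ≤ 9: [(11,9) (11,4) (311/17,4) (251/17,9)]
5. Canonical ring: [(11,4) (311/17,4) (251/17,9) (11,9)]

Clipped polygon: [(11,4) (311/17,4) (251/17,9) (11,9)]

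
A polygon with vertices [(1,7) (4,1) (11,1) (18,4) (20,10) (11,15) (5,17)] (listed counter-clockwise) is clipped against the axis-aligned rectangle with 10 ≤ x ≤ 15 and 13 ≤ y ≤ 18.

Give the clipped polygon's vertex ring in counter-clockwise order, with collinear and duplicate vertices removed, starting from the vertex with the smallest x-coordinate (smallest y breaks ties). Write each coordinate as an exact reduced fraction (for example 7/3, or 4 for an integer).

Clipped polygon: [(10,13) (73/5,13) (11,15) (10,46/3)]

1. After x ≥ 10: [(10,1) (11,1) (18,4) (20,10) (11,15) (10,46/3)]
2. After x ≤ 15: [(10,1) (11,1) (15,19/7) (15,115/9) (11,15) (10,46/3)]
3. After y ≥ 13: [(10,13) (73/5,13) (11,15) (10,46/3)]
4. After y ≤ 18: [(10,13) (73/5,13) (11,15) (10,46/3)]
5. Canonical ring: [(10,13) (73/5,13) (11,15) (10,46/3)]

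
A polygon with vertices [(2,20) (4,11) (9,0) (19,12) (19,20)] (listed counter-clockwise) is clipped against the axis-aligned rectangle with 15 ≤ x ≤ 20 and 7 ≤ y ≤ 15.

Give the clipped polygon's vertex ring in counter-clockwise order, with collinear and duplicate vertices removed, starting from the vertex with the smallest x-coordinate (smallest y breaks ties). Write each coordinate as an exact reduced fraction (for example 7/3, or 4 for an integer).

1. After x ≥ 15: [(15,20) (15,36/5) (19,12) (19,20)]
2. After x ≤ 20: [(15,20) (15,36/5) (19,12) (19,20)]
3. After y ≥ 7: [(15,20) (15,36/5) (19,12) (19,20)]
4. After y ≤ 15: [(15,15) (15,36/5) (19,12) (19,15)]
5. Canonical ring: [(15,36/5) (19,12) (19,15) (15,15)]

Clipped polygon: [(15,36/5) (19,12) (19,15) (15,15)]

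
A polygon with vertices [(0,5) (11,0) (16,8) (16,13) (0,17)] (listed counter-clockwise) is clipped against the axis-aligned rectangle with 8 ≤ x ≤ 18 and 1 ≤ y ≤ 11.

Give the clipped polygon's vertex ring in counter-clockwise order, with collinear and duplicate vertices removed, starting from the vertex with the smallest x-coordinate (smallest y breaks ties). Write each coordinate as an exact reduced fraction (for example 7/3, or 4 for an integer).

1. After x ≥ 8: [(8,15/11) (11,0) (16,8) (16,13) (8,15)]
2. After x ≤ 18: [(8,15/11) (11,0) (16,8) (16,13) (8,15)]
3. After y ≥ 1: [(8,15/11) (44/5,1) (93/8,1) (16,8) (16,13) (8,15)]
4. After y ≤ 11: [(8,11) (8,15/11) (44/5,1) (93/8,1) (16,8) (16,11)]
5. Canonical ring: [(8,15/11) (44/5,1) (93/8,1) (16,8) (16,11) (8,11)]

Clipped polygon: [(8,15/11) (44/5,1) (93/8,1) (16,8) (16,11) (8,11)]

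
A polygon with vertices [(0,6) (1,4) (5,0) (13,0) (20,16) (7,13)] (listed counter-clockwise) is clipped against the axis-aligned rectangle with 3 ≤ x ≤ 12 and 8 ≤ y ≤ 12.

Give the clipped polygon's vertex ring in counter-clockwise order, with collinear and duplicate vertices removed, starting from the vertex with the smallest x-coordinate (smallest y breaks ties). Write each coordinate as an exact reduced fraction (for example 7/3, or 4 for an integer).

1. After x ≥ 3: [(3,9) (3,2) (5,0) (13,0) (20,16) (7,13)]
2. After x ≤ 12: [(3,9) (3,2) (5,0) (12,0) (12,184/13) (7,13)]
3. After y ≥ 8: [(3,9) (3,8) (12,8) (12,184/13) (7,13)]
4. After y ≤ 12: [(6,12) (3,9) (3,8) (12,8) (12,12)]
5. Canonical ring: [(3,8) (12,8) (12,12) (6,12) (3,9)]

Clipped polygon: [(3,8) (12,8) (12,12) (6,12) (3,9)]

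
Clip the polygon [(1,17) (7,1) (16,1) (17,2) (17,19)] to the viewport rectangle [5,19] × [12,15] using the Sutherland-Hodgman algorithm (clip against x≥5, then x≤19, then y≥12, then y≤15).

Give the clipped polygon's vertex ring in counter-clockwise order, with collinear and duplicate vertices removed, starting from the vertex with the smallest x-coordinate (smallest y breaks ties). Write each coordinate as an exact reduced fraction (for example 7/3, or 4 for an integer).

1. After x ≥ 5: [(5,35/2) (5,19/3) (7,1) (16,1) (17,2) (17,19)]
2. After x ≤ 19: [(5,35/2) (5,19/3) (7,1) (16,1) (17,2) (17,19)]
3. After y ≥ 12: [(5,35/2) (5,12) (17,12) (17,19)]
4. After y ≤ 15: [(5,15) (5,12) (17,12) (17,15)]
5. Canonical ring: [(5,12) (17,12) (17,15) (5,15)]

Clipped polygon: [(5,12) (17,12) (17,15) (5,15)]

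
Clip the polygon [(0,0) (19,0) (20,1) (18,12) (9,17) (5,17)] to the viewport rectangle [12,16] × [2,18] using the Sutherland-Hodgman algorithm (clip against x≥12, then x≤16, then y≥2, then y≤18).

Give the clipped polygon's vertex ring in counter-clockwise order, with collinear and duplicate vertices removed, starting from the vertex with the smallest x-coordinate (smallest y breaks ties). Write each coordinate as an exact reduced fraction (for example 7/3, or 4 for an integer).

1. After x ≥ 12: [(12,0) (19,0) (20,1) (18,12) (12,46/3)]
2. After x ≤ 16: [(12,0) (16,0) (16,118/9) (12,46/3)]
3. After y ≥ 2: [(12,2) (16,2) (16,118/9) (12,46/3)]
4. After y ≤ 18: [(12,2) (16,2) (16,118/9) (12,46/3)]
5. Canonical ring: [(12,2) (16,2) (16,118/9) (12,46/3)]

Clipped polygon: [(12,2) (16,2) (16,118/9) (12,46/3)]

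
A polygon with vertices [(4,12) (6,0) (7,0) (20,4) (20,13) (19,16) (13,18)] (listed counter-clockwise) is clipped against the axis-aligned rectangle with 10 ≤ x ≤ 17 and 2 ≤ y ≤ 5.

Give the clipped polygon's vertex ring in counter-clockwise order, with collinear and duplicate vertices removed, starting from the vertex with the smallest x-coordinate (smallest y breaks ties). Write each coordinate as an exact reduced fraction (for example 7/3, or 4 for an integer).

1. After x ≥ 10: [(10,16) (10,12/13) (20,4) (20,13) (19,16) (13,18)]
2. After x ≤ 17: [(10,16) (10,12/13) (17,40/13) (17,50/3) (13,18)]
3. After y ≥ 2: [(10,16) (10,2) (27/2,2) (17,40/13) (17,50/3) (13,18)]
4. After y ≤ 5: [(10,5) (10,2) (27/2,2) (17,40/13) (17,5)]
5. Canonical ring: [(10,2) (27/2,2) (17,40/13) (17,5) (10,5)]

Clipped polygon: [(10,2) (27/2,2) (17,40/13) (17,5) (10,5)]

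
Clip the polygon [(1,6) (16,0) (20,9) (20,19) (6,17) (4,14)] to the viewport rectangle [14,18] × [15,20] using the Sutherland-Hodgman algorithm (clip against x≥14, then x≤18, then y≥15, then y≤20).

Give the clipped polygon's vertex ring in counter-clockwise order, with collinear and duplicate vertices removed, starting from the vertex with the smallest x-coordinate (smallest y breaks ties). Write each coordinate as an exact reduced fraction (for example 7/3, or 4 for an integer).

1. After x ≥ 14: [(14,4/5) (16,0) (20,9) (20,19) (14,127/7)]
2. After x ≤ 18: [(14,4/5) (16,0) (18,9/2) (18,131/7) (14,127/7)]
3. After y ≥ 15: [(14,15) (18,15) (18,131/7) (14,127/7)]
4. After y ≤ 20: [(14,15) (18,15) (18,131/7) (14,127/7)]
5. Canonical ring: [(14,15) (18,15) (18,131/7) (14,127/7)]

Clipped polygon: [(14,15) (18,15) (18,131/7) (14,127/7)]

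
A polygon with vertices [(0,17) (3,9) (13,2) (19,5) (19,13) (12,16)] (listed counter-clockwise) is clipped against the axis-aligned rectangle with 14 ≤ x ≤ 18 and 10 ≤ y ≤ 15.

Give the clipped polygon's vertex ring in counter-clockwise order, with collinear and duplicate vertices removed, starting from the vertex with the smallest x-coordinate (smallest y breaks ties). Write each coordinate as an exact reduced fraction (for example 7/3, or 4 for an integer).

Clipped polygon: [(14,10) (18,10) (18,94/7) (43/3,15) (14,15)]

1. After x ≥ 14: [(14,5/2) (19,5) (19,13) (14,106/7)]
2. After x ≤ 18: [(14,5/2) (18,9/2) (18,94/7) (14,106/7)]
3. After y ≥ 10: [(14,10) (18,10) (18,94/7) (14,106/7)]
4. After y ≤ 15: [(14,15) (14,10) (18,10) (18,94/7) (43/3,15)]
5. Canonical ring: [(14,10) (18,10) (18,94/7) (43/3,15) (14,15)]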